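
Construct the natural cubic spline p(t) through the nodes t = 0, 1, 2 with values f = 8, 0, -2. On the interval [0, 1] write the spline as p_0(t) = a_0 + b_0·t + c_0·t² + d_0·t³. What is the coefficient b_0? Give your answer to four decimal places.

-9.5000

Let σ_i = p''(x_i). Step sizes h_i = 1, 1; slopes of the chords Δ_i = (y_(i+1) - y_i)/h_i = -8, -2.
  1·σ_0 + 4·σ_1 + 1·σ_2 = 6(Δ_1 - Δ_0) = 36
Natural end conditions: σ_0 = σ_2 = 0.
Solving: σ_0 = 0, σ_1 = 9, σ_2 = 0.
On [0, 1], with p_0(t) = a_0 + b_0·t + c_0·t² + d_0·t³: c_0 = σ_0/2 = 0, d_0 = (σ_1 - σ_0)/(6h_0) = 3/2, b_0 = Δ_0 - h_0(2σ_0 + σ_1)/6 = -19/2.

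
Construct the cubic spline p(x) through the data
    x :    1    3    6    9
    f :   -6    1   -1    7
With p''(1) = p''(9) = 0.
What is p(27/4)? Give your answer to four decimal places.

Put M_i = p'' at the i-th knot. Here h = (2, 3, 3) and Δ = (7/2, -2/3, 8/3), so the interior equations h_(i-1)·M_(i-1) + 2(h_(i-1)+h_i)·M_i + h_i·M_(i+1) = 6(Δ_i − Δ_(i-1)) read
  2·M_0 + 10·M_1 + 3·M_2 = 6(Δ_1 - Δ_0) = -25
  3·M_1 + 12·M_2 + 3·M_3 = 6(Δ_2 - Δ_1) = 20
Natural end conditions: M_0 = M_3 = 0.
Hence M_0 = 0, M_1 = -120/37, M_2 = 275/111, M_3 = 0.
On [6, 9], p(x) = -1 + 7/37·(x - 6) + 275/222·(x - 6)² - 275/1998·(x - 6)³.
With (x - 6) = 3/4: p(27/4) = -1039/4736.

-0.2194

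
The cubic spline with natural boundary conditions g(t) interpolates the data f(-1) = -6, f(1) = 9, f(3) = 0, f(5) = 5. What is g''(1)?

-11

Let σ_i = g''(x_i). Step sizes h_i = 2, 2, 2; slopes of the chords Δ_i = (y_(i+1) - y_i)/h_i = 15/2, -9/2, 5/2.
  2·σ_0 + 8·σ_1 + 2·σ_2 = 6(Δ_1 - Δ_0) = -72
  2·σ_1 + 8·σ_2 + 2·σ_3 = 6(Δ_2 - Δ_1) = 42
Natural end conditions: σ_0 = σ_3 = 0.
Forward elimination and back-substitution give σ_0 = 0, σ_1 = -11, σ_2 = 8, σ_3 = 0.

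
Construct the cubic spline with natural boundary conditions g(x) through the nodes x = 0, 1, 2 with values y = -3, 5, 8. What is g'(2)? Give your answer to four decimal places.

Write m_i for g''(x_i). With h_i = 1, 1 and divided differences Δ_i = 8, 3, the continuity of g' gives the tridiagonal system
  1·m_0 + 4·m_1 + 1·m_2 = 6(Δ_1 - Δ_0) = -30
Natural end conditions: m_0 = m_2 = 0.
Solving: m_0 = 0, m_1 = -15/2, m_2 = 0.
On [1, 2], g'(x) = b_1 + 2c_1·(x - 1) + 3d_1·(x - 1)² with b_1 = Δ_1 - h_1(2m_1 + m_2)/6 = 11/2, c_1 = m_1/2 = -15/4, d_1 = (m_2 - m_1)/(6h_1) = 5/4. So g'(2) = 7/4.

1.7500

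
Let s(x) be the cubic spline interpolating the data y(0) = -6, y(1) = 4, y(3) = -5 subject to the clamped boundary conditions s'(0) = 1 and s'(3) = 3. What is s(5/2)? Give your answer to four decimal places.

-3.7891

Put M_i = s'' at the i-th knot. Here h = (1, 2) and Δ = (10, -9/2), so the interior equations h_(i-1)·M_(i-1) + 2(h_(i-1)+h_i)·M_i + h_i·M_(i+1) = 6(Δ_i − Δ_(i-1)) read
  1·M_0 + 6·M_1 + 2·M_2 = 6(Δ_1 - Δ_0) = -87
Clamped end conditions give two more equations: 2h_0·M_0 + h_0·M_1 = 6(Δ_0 - s'(0)) = 54 and h_1·M_1 + 2h_1·M_2 = 6(s'(3) - Δ_1) = 45.
Forward elimination and back-substitution give M_0 = 253/6, M_1 = -91/3, M_2 = 317/12.
On [1, 3], s(x) = 4 + 83/12·(x - 1) - 91/6·(x - 1)² + 227/48·(x - 1)³.
With (x - 1) = 3/2: s(5/2) = -485/128.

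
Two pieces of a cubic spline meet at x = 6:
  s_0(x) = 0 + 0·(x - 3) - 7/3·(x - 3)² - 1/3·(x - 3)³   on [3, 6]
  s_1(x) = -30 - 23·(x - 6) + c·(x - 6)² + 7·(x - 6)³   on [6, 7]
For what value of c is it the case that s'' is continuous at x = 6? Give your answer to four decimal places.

s_0''(x) = -14/3 - 2·(x - 3), so s_0''(6) = -32/3. On the right, s_1''(6) = 2c, so c = -16/3.

-5.3333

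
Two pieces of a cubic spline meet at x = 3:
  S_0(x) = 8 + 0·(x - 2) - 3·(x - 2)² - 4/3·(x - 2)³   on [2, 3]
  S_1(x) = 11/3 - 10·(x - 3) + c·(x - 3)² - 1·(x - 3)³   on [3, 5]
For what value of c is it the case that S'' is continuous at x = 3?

S_0''(x) = -6 - 8·(x - 2), so S_0''(3) = -14. On the right, S_1''(3) = 2c, so c = -7.

-7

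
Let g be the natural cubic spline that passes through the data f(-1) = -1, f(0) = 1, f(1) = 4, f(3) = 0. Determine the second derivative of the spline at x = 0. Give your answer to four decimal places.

2.8696

Put M_i = g'' at the i-th knot. Here h = (1, 1, 2) and Δ = (2, 3, -2), so the interior equations h_(i-1)·M_(i-1) + 2(h_(i-1)+h_i)·M_i + h_i·M_(i+1) = 6(Δ_i − Δ_(i-1)) read
  1·M_0 + 4·M_1 + 1·M_2 = 6(Δ_1 - Δ_0) = 6
  1·M_1 + 6·M_2 + 2·M_3 = 6(Δ_2 - Δ_1) = -30
Natural end conditions: M_0 = M_3 = 0.
Forward elimination and back-substitution give M_0 = 0, M_1 = 66/23, M_2 = -126/23, M_3 = 0.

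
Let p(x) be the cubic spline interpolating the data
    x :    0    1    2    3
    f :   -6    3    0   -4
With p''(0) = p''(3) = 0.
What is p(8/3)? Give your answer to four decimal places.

Put m_i = p'' at the i-th knot. Here h = (1, 1, 1) and Δ = (9, -3, -4), so the interior equations h_(i-1)·m_(i-1) + 2(h_(i-1)+h_i)·m_i + h_i·m_(i+1) = 6(Δ_i − Δ_(i-1)) read
  1·m_0 + 4·m_1 + 1·m_2 = 6(Δ_1 - Δ_0) = -72
  1·m_1 + 4·m_2 + 1·m_3 = 6(Δ_2 - Δ_1) = -6
Natural end conditions: m_0 = m_3 = 0.
Solving: m_0 = 0, m_1 = -94/5, m_2 = 16/5, m_3 = 0.
On [2, 3], p(x) = 0 - 76/15·(x - 2) + 8/5·(x - 2)² - 8/15·(x - 2)³.
With (x - 2) = 2/3: p(8/3) = -1144/405.

-2.8247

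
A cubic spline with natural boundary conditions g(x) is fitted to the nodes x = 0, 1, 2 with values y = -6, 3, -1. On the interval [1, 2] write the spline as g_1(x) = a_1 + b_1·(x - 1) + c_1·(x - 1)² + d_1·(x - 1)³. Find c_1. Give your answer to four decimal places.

-9.7500

Let m_i = g''(x_i). Step sizes h_i = 1, 1; slopes of the chords Δ_i = (y_(i+1) - y_i)/h_i = 9, -4.
  1·m_0 + 4·m_1 + 1·m_2 = 6(Δ_1 - Δ_0) = -78
Natural end conditions: m_0 = m_2 = 0.
Solving: m_0 = 0, m_1 = -39/2, m_2 = 0.
On [1, 2], with g_1(x) = a_1 + b_1·(x - 1) + c_1·(x - 1)² + d_1·(x - 1)³: c_1 = m_1/2 = -39/4, d_1 = (m_2 - m_1)/(6h_1) = 13/4, b_1 = Δ_1 - h_1(2m_1 + m_2)/6 = 5/2.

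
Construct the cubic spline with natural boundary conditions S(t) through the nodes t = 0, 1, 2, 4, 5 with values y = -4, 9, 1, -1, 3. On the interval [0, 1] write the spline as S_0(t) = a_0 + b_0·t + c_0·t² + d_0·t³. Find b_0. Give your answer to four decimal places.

With M_i denoting the second derivative at x_i, h_i = 1, 1, 2, 1, and Δ_i = (y_(i+1) − y_i)/h_i = 13, -8, -1, 4:
  1·M_0 + 4·M_1 + 1·M_2 = 6(Δ_1 - Δ_0) = -126
  1·M_1 + 6·M_2 + 2·M_3 = 6(Δ_2 - Δ_1) = 42
  2·M_2 + 6·M_3 + 1·M_4 = 6(Δ_3 - Δ_2) = 30
Natural end conditions: M_0 = M_4 = 0.
Hence M_0 = 0, M_1 = -2112/61, M_2 = 762/61, M_3 = 51/61, M_4 = 0.
On [0, 1], with S_0(t) = a_0 + b_0·t + c_0·t² + d_0·t³: c_0 = M_0/2 = 0, d_0 = (M_1 - M_0)/(6h_0) = -352/61, b_0 = Δ_0 - h_0(2M_0 + M_1)/6 = 1145/61.

18.7705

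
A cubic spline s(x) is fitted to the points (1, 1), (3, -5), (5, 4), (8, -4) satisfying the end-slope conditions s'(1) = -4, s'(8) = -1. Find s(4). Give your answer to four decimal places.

-0.6486

Write M_i for s''(x_i). With h_i = 2, 2, 3 and divided differences Δ_i = -3, 9/2, -8/3, the continuity of s' gives the tridiagonal system
  2·M_0 + 8·M_1 + 2·M_2 = 6(Δ_1 - Δ_0) = 45
  2·M_1 + 10·M_2 + 3·M_3 = 6(Δ_2 - Δ_1) = -43
Clamped end conditions give two more equations: 2h_0·M_0 + h_0·M_1 = 6(Δ_0 - s'(1)) = 6 and h_2·M_2 + 2h_2·M_3 = 6(s'(8) - Δ_2) = 10.
Solving the tridiagonal system: M_0 = -191/74, M_1 = 302/37, M_2 = -280/37, M_3 = 605/111.
On [3, 5], s(x) = -5 + 117/74·(x - 3) + 151/37·(x - 3)² - 97/74·(x - 3)³.
With (x - 3) = 1: s(4) = -24/37.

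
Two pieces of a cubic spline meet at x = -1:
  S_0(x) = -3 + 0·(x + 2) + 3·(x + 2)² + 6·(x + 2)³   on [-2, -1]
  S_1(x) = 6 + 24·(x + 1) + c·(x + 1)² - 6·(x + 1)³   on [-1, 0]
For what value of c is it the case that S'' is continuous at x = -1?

21

S_0''(x) = 6 + 36·(x + 2), so S_0''(-1) = 42. On the right, S_1''(-1) = 2c, so c = 21.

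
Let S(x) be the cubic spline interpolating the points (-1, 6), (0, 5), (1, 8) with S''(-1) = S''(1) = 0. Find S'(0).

With M_i denoting the second derivative at x_i, h_i = 1, 1, and Δ_i = (y_(i+1) − y_i)/h_i = -1, 3:
  1·M_0 + 4·M_1 + 1·M_2 = 6(Δ_1 - Δ_0) = 24
Natural end conditions: M_0 = M_2 = 0.
Hence M_0 = 0, M_1 = 6, M_2 = 0.
On [0, 1], S'(x) = b_1 + 2c_1·x + 3d_1·x² with b_1 = Δ_1 - h_1(2M_1 + M_2)/6 = 1, c_1 = M_1/2 = 3, d_1 = (M_2 - M_1)/(6h_1) = -1. So S'(0) = 1.

1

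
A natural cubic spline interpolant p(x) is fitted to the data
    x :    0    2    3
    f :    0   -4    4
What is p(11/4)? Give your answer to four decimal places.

1.6094

Put M_i = p'' at the i-th knot. Here h = (2, 1) and Δ = (-2, 8), so the interior equations h_(i-1)·M_(i-1) + 2(h_(i-1)+h_i)·M_i + h_i·M_(i+1) = 6(Δ_i − Δ_(i-1)) read
  2·M_0 + 6·M_1 + 1·M_2 = 6(Δ_1 - Δ_0) = 60
Natural end conditions: M_0 = M_2 = 0.
Forward elimination and back-substitution give M_0 = 0, M_1 = 10, M_2 = 0.
On [2, 3], p(x) = -4 + 14/3·(x - 2) + 5·(x - 2)² - 5/3·(x - 2)³.
With (x - 2) = 3/4: p(11/4) = 103/64.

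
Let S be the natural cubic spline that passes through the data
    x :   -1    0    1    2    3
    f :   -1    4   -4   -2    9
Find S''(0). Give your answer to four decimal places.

-24.2143

Put m_i = S'' at the i-th knot. Here h = (1, 1, 1, 1) and Δ = (5, -8, 2, 11), so the interior equations h_(i-1)·m_(i-1) + 2(h_(i-1)+h_i)·m_i + h_i·m_(i+1) = 6(Δ_i − Δ_(i-1)) read
  1·m_0 + 4·m_1 + 1·m_2 = 6(Δ_1 - Δ_0) = -78
  1·m_1 + 4·m_2 + 1·m_3 = 6(Δ_2 - Δ_1) = 60
  1·m_2 + 4·m_3 + 1·m_4 = 6(Δ_3 - Δ_2) = 54
Natural end conditions: m_0 = m_4 = 0.
Forward elimination and back-substitution give m_0 = 0, m_1 = -339/14, m_2 = 132/7, m_3 = 123/14, m_4 = 0.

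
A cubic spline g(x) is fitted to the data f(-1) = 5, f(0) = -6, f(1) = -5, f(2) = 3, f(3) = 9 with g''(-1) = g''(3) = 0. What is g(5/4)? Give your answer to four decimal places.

-3.2294

Let M_i = g''(x_i). Step sizes h_i = 1, 1, 1, 1; slopes of the chords Δ_i = (y_(i+1) - y_i)/h_i = -11, 1, 8, 6.
  1·M_0 + 4·M_1 + 1·M_2 = 6(Δ_1 - Δ_0) = 72
  1·M_1 + 4·M_2 + 1·M_3 = 6(Δ_2 - Δ_1) = 42
  1·M_2 + 4·M_3 + 1·M_4 = 6(Δ_3 - Δ_2) = -12
Natural end conditions: M_0 = M_4 = 0.
Solving: M_0 = 0, M_1 = 225/14, M_2 = 54/7, M_3 = -69/14, M_4 = 0.
On [1, 2], g(x) = -5 + 25/4·(x - 1) + 27/7·(x - 1)² - 59/28·(x - 1)³.
With (x - 1) = 1/4: g(5/4) = -5787/1792.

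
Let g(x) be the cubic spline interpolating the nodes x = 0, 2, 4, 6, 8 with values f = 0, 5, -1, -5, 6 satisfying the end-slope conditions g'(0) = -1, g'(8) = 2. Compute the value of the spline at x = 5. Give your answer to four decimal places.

Let σ_i = g''(x_i). Step sizes h_i = 2, 2, 2, 2; slopes of the chords Δ_i = (y_(i+1) - y_i)/h_i = 5/2, -3, -2, 11/2.
  2·σ_0 + 8·σ_1 + 2·σ_2 = 6(Δ_1 - Δ_0) = -33
  2·σ_1 + 8·σ_2 + 2·σ_3 = 6(Δ_2 - Δ_1) = 6
  2·σ_2 + 8·σ_3 + 2·σ_4 = 6(Δ_3 - Δ_2) = 45
Clamped end conditions give two more equations: 2h_0·σ_0 + h_0·σ_1 = 6(Δ_0 - g'(0)) = 21 and h_3·σ_3 + 2h_3·σ_4 = 6(g'(8) - Δ_3) = -21.
Hence σ_0 = 471/56, σ_1 = -177/28, σ_2 = 3/8, σ_3 = 219/28, σ_4 = -513/56.
On [4, 6], g(x) = -1 - 34/7·(x - 4) + 3/16·(x - 4)² + 139/224·(x - 4)³.
With (x - 4) = 1: g(5) = -1131/224.

-5.0491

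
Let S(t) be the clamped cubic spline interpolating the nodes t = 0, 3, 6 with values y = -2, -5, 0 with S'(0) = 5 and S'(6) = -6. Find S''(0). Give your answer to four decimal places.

-9.1667

Write σ_i for S''(x_i). With h_i = 3, 3 and divided differences Δ_i = -1, 5/3, the continuity of S' gives the tridiagonal system
  3·σ_0 + 12·σ_1 + 3·σ_2 = 6(Δ_1 - Δ_0) = 16
Clamped end conditions give two more equations: 2h_0·σ_0 + h_0·σ_1 = 6(Δ_0 - S'(0)) = -36 and h_1·σ_1 + 2h_1·σ_2 = 6(S'(6) - Δ_1) = -46.
Hence σ_0 = -55/6, σ_1 = 19/3, σ_2 = -65/6.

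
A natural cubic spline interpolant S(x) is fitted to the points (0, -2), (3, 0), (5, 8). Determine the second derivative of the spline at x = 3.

Let σ_i = S''(x_i). Step sizes h_i = 3, 2; slopes of the chords Δ_i = (y_(i+1) - y_i)/h_i = 2/3, 4.
  3·σ_0 + 10·σ_1 + 2·σ_2 = 6(Δ_1 - Δ_0) = 20
Natural end conditions: σ_0 = σ_2 = 0.
Hence σ_0 = 0, σ_1 = 2, σ_2 = 0.

2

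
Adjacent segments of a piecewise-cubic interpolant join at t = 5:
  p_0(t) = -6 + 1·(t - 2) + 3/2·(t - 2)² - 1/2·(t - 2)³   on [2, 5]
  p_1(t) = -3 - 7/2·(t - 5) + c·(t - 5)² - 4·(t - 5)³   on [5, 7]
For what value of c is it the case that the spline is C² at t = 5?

-3

p_0''(t) = 3 - 3·(t - 2), so p_0''(5) = -6. On the right, p_1''(5) = 2c, so c = -3.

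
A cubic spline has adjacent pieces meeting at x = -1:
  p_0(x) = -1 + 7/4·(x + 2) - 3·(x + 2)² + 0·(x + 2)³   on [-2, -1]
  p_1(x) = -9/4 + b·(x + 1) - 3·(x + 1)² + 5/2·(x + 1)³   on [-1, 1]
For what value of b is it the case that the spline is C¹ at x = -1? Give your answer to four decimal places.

-4.2500

p_0'(x) = 7/4 - 6·(x + 2) + 0·(x + 2)², so p_0'(-1) = -17/4. On the right, p_1'(-1) = b, so b = -17/4.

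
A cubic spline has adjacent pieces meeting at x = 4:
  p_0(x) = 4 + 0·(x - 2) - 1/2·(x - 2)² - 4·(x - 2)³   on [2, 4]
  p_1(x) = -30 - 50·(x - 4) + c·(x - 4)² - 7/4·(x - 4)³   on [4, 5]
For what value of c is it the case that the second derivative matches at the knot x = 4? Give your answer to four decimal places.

p_0''(x) = -1 - 24·(x - 2), so p_0''(4) = -49. On the right, p_1''(4) = 2c, so c = -49/2.

-24.5000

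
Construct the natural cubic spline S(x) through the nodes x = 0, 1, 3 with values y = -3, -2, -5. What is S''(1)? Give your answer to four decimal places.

-2.5000

Put σ_i = S'' at the i-th knot. Here h = (1, 2) and Δ = (1, -3/2), so the interior equations h_(i-1)·σ_(i-1) + 2(h_(i-1)+h_i)·σ_i + h_i·σ_(i+1) = 6(Δ_i − Δ_(i-1)) read
  1·σ_0 + 6·σ_1 + 2·σ_2 = 6(Δ_1 - Δ_0) = -15
Natural end conditions: σ_0 = σ_2 = 0.
Hence σ_0 = 0, σ_1 = -5/2, σ_2 = 0.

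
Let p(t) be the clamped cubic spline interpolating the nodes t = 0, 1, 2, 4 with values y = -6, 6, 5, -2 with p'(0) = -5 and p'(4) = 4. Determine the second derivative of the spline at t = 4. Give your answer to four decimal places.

Write M_i for p''(x_i). With h_i = 1, 1, 2 and divided differences Δ_i = 12, -1, -7/2, the continuity of p' gives the tridiagonal system
  1·M_0 + 4·M_1 + 1·M_2 = 6(Δ_1 - Δ_0) = -78
  1·M_1 + 6·M_2 + 2·M_3 = 6(Δ_2 - Δ_1) = -15
Clamped end conditions give two more equations: 2h_0·M_0 + h_0·M_1 = 6(Δ_0 - p'(0)) = 102 and h_2·M_2 + 2h_2·M_3 = 6(p'(4) - Δ_2) = 45.
Hence M_0 = 1527/22, M_1 = -405/11, M_2 = -3/22, M_3 = 249/22.

11.3182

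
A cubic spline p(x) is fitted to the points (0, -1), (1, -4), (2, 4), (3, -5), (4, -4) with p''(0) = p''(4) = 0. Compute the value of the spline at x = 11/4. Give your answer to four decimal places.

-2.6018

Let σ_i = p''(x_i). Step sizes h_i = 1, 1, 1, 1; slopes of the chords Δ_i = (y_(i+1) - y_i)/h_i = -3, 8, -9, 1.
  1·σ_0 + 4·σ_1 + 1·σ_2 = 6(Δ_1 - Δ_0) = 66
  1·σ_1 + 4·σ_2 + 1·σ_3 = 6(Δ_2 - Δ_1) = -102
  1·σ_2 + 4·σ_3 + 1·σ_4 = 6(Δ_3 - Δ_2) = 60
Natural end conditions: σ_0 = σ_4 = 0.
Solving: σ_0 = 0, σ_1 = 729/28, σ_2 = -267/7, σ_3 = 687/28, σ_4 = 0.
On [2, 3], p(x) = 4 - 3/8·(x - 2) - 267/14·(x - 2)² + 585/56·(x - 2)³.
With (x - 2) = 3/4: p(11/4) = -9325/3584.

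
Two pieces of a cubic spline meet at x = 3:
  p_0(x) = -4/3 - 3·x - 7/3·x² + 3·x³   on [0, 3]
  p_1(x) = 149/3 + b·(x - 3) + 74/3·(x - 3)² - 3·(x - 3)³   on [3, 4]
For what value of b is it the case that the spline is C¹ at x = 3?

p_0'(x) = -3 - 14/3·x + 9·x², so p_0'(3) = 64. On the right, p_1'(3) = b, so b = 64.

64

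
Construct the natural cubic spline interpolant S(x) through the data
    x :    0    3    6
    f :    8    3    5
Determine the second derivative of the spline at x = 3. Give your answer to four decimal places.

Let M_i = S''(x_i). Step sizes h_i = 3, 3; slopes of the chords Δ_i = (y_(i+1) - y_i)/h_i = -5/3, 2/3.
  3·M_0 + 12·M_1 + 3·M_2 = 6(Δ_1 - Δ_0) = 14
Natural end conditions: M_0 = M_2 = 0.
Solving: M_0 = 0, M_1 = 7/6, M_2 = 0.

1.1667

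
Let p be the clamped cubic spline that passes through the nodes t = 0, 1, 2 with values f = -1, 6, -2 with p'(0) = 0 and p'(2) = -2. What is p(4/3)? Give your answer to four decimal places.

4.0370

Put M_i = p'' at the i-th knot. Here h = (1, 1) and Δ = (7, -8), so the interior equations h_(i-1)·M_(i-1) + 2(h_(i-1)+h_i)·M_i + h_i·M_(i+1) = 6(Δ_i − Δ_(i-1)) read
  1·M_0 + 4·M_1 + 1·M_2 = 6(Δ_1 - Δ_0) = -90
Clamped end conditions give two more equations: 2h_0·M_0 + h_0·M_1 = 6(Δ_0 - p'(0)) = 42 and h_1·M_1 + 2h_1·M_2 = 6(p'(2) - Δ_1) = 36.
Solving the tridiagonal system: M_0 = 85/2, M_1 = -43, M_2 = 79/2.
On [1, 2], p(t) = 6 - 1/4·(t - 1) - 43/2·(t - 1)² + 55/4·(t - 1)³.
With (t - 1) = 1/3: p(4/3) = 109/27.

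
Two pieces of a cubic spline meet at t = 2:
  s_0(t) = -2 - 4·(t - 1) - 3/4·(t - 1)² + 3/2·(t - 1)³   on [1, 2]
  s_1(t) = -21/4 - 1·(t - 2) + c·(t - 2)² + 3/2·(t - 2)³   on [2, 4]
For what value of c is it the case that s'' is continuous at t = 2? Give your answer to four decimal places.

s_0''(t) = -3/2 + 9·(t - 1), so s_0''(2) = 15/2. On the right, s_1''(2) = 2c, so c = 15/4.

3.7500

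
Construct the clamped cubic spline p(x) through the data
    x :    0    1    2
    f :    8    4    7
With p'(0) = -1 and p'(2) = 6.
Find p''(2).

2

Write M_i for p''(x_i). With h_i = 1, 1 and divided differences Δ_i = -4, 3, the continuity of p' gives the tridiagonal system
  1·M_0 + 4·M_1 + 1·M_2 = 6(Δ_1 - Δ_0) = 42
Clamped end conditions give two more equations: 2h_0·M_0 + h_0·M_1 = 6(Δ_0 - p'(0)) = -18 and h_1·M_1 + 2h_1·M_2 = 6(p'(2) - Δ_1) = 18.
Solving: M_0 = -16, M_1 = 14, M_2 = 2.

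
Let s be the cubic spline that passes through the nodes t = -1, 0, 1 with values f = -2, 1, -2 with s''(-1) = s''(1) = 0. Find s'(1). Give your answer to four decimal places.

With M_i denoting the second derivative at x_i, h_i = 1, 1, and Δ_i = (y_(i+1) − y_i)/h_i = 3, -3:
  1·M_0 + 4·M_1 + 1·M_2 = 6(Δ_1 - Δ_0) = -36
Natural end conditions: M_0 = M_2 = 0.
Forward elimination and back-substitution give M_0 = 0, M_1 = -9, M_2 = 0.
On [0, 1], s'(t) = b_1 + 2c_1·t + 3d_1·t² with b_1 = Δ_1 - h_1(2M_1 + M_2)/6 = 0, c_1 = M_1/2 = -9/2, d_1 = (M_2 - M_1)/(6h_1) = 3/2. So s'(1) = -9/2.

-4.5000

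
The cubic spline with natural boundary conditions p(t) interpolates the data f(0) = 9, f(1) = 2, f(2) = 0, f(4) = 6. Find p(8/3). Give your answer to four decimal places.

1.0338

Let m_i = p''(x_i). Step sizes h_i = 1, 1, 2; slopes of the chords Δ_i = (y_(i+1) - y_i)/h_i = -7, -2, 3.
  1·m_0 + 4·m_1 + 1·m_2 = 6(Δ_1 - Δ_0) = 30
  1·m_1 + 6·m_2 + 2·m_3 = 6(Δ_2 - Δ_1) = 30
Natural end conditions: m_0 = m_3 = 0.
Solving: m_0 = 0, m_1 = 150/23, m_2 = 90/23, m_3 = 0.
On [2, 4], p(t) = 0 + 9/23·(t - 2) + 45/23·(t - 2)² - 15/46·(t - 2)³.
With (t - 2) = 2/3: p(8/3) = 214/207.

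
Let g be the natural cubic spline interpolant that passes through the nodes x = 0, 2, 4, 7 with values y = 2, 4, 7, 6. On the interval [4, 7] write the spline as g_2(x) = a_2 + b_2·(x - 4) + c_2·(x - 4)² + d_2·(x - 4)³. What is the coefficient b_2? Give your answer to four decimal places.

0.9035

Put M_i = g'' at the i-th knot. Here h = (2, 2, 3) and Δ = (1, 3/2, -1/3), so the interior equations h_(i-1)·M_(i-1) + 2(h_(i-1)+h_i)·M_i + h_i·M_(i+1) = 6(Δ_i − Δ_(i-1)) read
  2·M_0 + 8·M_1 + 2·M_2 = 6(Δ_1 - Δ_0) = 3
  2·M_1 + 10·M_2 + 3·M_3 = 6(Δ_2 - Δ_1) = -11
Natural end conditions: M_0 = M_3 = 0.
Forward elimination and back-substitution give M_0 = 0, M_1 = 13/19, M_2 = -47/38, M_3 = 0.
On [4, 7], with g_2(x) = a_2 + b_2·(x - 4) + c_2·(x - 4)² + d_2·(x - 4)³: c_2 = M_2/2 = -47/76, d_2 = (M_3 - M_2)/(6h_2) = 47/684, b_2 = Δ_2 - h_2(2M_2 + M_3)/6 = 103/114.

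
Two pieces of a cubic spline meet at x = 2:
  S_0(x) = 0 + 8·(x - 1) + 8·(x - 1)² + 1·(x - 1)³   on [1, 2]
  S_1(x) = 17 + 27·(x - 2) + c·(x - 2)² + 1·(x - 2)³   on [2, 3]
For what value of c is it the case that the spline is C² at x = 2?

11

S_0''(x) = 16 + 6·(x - 1), so S_0''(2) = 22. On the right, S_1''(2) = 2c, so c = 11.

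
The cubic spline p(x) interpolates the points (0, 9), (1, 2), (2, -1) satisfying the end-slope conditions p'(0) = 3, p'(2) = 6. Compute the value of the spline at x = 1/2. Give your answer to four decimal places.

7.0938

Let M_i = p''(x_i). Step sizes h_i = 1, 1; slopes of the chords Δ_i = (y_(i+1) - y_i)/h_i = -7, -3.
  1·M_0 + 4·M_1 + 1·M_2 = 6(Δ_1 - Δ_0) = 24
Clamped end conditions give two more equations: 2h_0·M_0 + h_0·M_1 = 6(Δ_0 - p'(0)) = -60 and h_1·M_1 + 2h_1·M_2 = 6(p'(2) - Δ_1) = 54.
Hence M_0 = -69/2, M_1 = 9, M_2 = 45/2.
On [0, 1], p(x) = 9 + 3·x - 69/4·x² + 29/4·x³.
With x = 1/2: p(1/2) = 227/32.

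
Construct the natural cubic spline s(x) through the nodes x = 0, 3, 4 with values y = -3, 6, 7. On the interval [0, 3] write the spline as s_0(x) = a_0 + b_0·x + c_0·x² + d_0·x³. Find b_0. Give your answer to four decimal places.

Put M_i = s'' at the i-th knot. Here h = (3, 1) and Δ = (3, 1), so the interior equations h_(i-1)·M_(i-1) + 2(h_(i-1)+h_i)·M_i + h_i·M_(i+1) = 6(Δ_i − Δ_(i-1)) read
  3·M_0 + 8·M_1 + 1·M_2 = 6(Δ_1 - Δ_0) = -12
Natural end conditions: M_0 = M_2 = 0.
Solving: M_0 = 0, M_1 = -3/2, M_2 = 0.
On [0, 3], with s_0(x) = a_0 + b_0·x + c_0·x² + d_0·x³: c_0 = M_0/2 = 0, d_0 = (M_1 - M_0)/(6h_0) = -1/12, b_0 = Δ_0 - h_0(2M_0 + M_1)/6 = 15/4.

3.7500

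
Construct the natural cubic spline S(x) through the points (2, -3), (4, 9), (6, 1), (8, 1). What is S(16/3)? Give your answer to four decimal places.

Put M_i = S'' at the i-th knot. Here h = (2, 2, 2) and Δ = (6, -4, 0), so the interior equations h_(i-1)·M_(i-1) + 2(h_(i-1)+h_i)·M_i + h_i·M_(i+1) = 6(Δ_i − Δ_(i-1)) read
  2·M_0 + 8·M_1 + 2·M_2 = 6(Δ_1 - Δ_0) = -60
  2·M_1 + 8·M_2 + 2·M_3 = 6(Δ_2 - Δ_1) = 24
Natural end conditions: M_0 = M_3 = 0.
Hence M_0 = 0, M_1 = -44/5, M_2 = 26/5, M_3 = 0.
On [4, 6], S(x) = 9 + 2/15·(x - 4) - 22/5·(x - 4)² + 7/6·(x - 4)³.
With (x - 4) = 4/3: S(16/3) = 1669/405.

4.1210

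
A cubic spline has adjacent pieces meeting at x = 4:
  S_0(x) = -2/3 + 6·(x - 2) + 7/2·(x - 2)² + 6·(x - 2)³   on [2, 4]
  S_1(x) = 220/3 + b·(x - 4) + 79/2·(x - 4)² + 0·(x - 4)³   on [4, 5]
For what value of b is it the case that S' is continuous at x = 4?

S_0'(x) = 6 + 7·(x - 2) + 18·(x - 2)², so S_0'(4) = 92. On the right, S_1'(4) = b, so b = 92.

92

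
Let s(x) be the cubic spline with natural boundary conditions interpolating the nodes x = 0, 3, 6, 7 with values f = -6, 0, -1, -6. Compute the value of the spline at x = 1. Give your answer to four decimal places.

Let M_i = s''(x_i). Step sizes h_i = 3, 3, 1; slopes of the chords Δ_i = (y_(i+1) - y_i)/h_i = 2, -1/3, -5.
  3·M_0 + 12·M_1 + 3·M_2 = 6(Δ_1 - Δ_0) = -14
  3·M_1 + 8·M_2 + 1·M_3 = 6(Δ_2 - Δ_1) = -28
Natural end conditions: M_0 = M_3 = 0.
Solving the tridiagonal system: M_0 = 0, M_1 = -28/87, M_2 = -98/29, M_3 = 0.
On [0, 3], s(x) = -6 + 188/87·x + 0·x² - 14/783·x³.
With x = 1: s(1) = -3020/783.

-3.8570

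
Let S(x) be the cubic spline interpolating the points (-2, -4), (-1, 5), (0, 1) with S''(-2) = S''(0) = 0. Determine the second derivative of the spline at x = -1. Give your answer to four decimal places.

With σ_i denoting the second derivative at x_i, h_i = 1, 1, and Δ_i = (y_(i+1) − y_i)/h_i = 9, -4:
  1·σ_0 + 4·σ_1 + 1·σ_2 = 6(Δ_1 - Δ_0) = -78
Natural end conditions: σ_0 = σ_2 = 0.
Solving the tridiagonal system: σ_0 = 0, σ_1 = -39/2, σ_2 = 0.

-19.5000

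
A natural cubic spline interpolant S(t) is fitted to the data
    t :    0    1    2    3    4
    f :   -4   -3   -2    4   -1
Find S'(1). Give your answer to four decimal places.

Write M_i for S''(x_i). With h_i = 1, 1, 1, 1 and divided differences Δ_i = 1, 1, 6, -5, the continuity of S' gives the tridiagonal system
  1·M_0 + 4·M_1 + 1·M_2 = 6(Δ_1 - Δ_0) = 0
  1·M_1 + 4·M_2 + 1·M_3 = 6(Δ_2 - Δ_1) = 30
  1·M_2 + 4·M_3 + 1·M_4 = 6(Δ_3 - Δ_2) = -66
Natural end conditions: M_0 = M_4 = 0.
Forward elimination and back-substitution give M_0 = 0, M_1 = -93/28, M_2 = 93/7, M_3 = -555/28, M_4 = 0.
On [1, 2], S'(t) = b_1 + 2c_1·(t - 1) + 3d_1·(t - 1)² with b_1 = Δ_1 - h_1(2M_1 + M_2)/6 = -3/28, c_1 = M_1/2 = -93/56, d_1 = (M_2 - M_1)/(6h_1) = 155/56. So S'(1) = -3/28.

-0.1071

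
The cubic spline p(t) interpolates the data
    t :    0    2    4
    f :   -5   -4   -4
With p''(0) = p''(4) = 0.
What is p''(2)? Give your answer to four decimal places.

-0.3750

Let m_i = p''(x_i). Step sizes h_i = 2, 2; slopes of the chords Δ_i = (y_(i+1) - y_i)/h_i = 1/2, 0.
  2·m_0 + 8·m_1 + 2·m_2 = 6(Δ_1 - Δ_0) = -3
Natural end conditions: m_0 = m_2 = 0.
Forward elimination and back-substitution give m_0 = 0, m_1 = -3/8, m_2 = 0.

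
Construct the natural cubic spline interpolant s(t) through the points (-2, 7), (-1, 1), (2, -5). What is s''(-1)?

Put σ_i = s'' at the i-th knot. Here h = (1, 3) and Δ = (-6, -2), so the interior equations h_(i-1)·σ_(i-1) + 2(h_(i-1)+h_i)·σ_i + h_i·σ_(i+1) = 6(Δ_i − Δ_(i-1)) read
  1·σ_0 + 8·σ_1 + 3·σ_2 = 6(Δ_1 - Δ_0) = 24
Natural end conditions: σ_0 = σ_2 = 0.
Hence σ_0 = 0, σ_1 = 3, σ_2 = 0.

3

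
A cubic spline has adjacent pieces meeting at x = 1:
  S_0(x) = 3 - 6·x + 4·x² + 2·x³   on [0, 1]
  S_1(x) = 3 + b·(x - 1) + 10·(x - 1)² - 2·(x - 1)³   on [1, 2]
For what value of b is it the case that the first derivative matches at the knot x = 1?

8

S_0'(x) = -6 + 8·x + 6·x², so S_0'(1) = 8. On the right, S_1'(1) = b, so b = 8.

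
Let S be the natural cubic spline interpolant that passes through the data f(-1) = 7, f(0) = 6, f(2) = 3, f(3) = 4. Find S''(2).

Write M_i for S''(x_i). With h_i = 1, 2, 1 and divided differences Δ_i = -1, -3/2, 1, the continuity of S' gives the tridiagonal system
  1·M_0 + 6·M_1 + 2·M_2 = 6(Δ_1 - Δ_0) = -3
  2·M_1 + 6·M_2 + 1·M_3 = 6(Δ_2 - Δ_1) = 15
Natural end conditions: M_0 = M_3 = 0.
Hence M_0 = 0, M_1 = -3/2, M_2 = 3, M_3 = 0.

3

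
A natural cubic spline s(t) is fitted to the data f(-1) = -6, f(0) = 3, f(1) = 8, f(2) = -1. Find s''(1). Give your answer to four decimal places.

-20.8000

Let σ_i = s''(x_i). Step sizes h_i = 1, 1, 1; slopes of the chords Δ_i = (y_(i+1) - y_i)/h_i = 9, 5, -9.
  1·σ_0 + 4·σ_1 + 1·σ_2 = 6(Δ_1 - Δ_0) = -24
  1·σ_1 + 4·σ_2 + 1·σ_3 = 6(Δ_2 - Δ_1) = -84
Natural end conditions: σ_0 = σ_3 = 0.
Forward elimination and back-substitution give σ_0 = 0, σ_1 = -4/5, σ_2 = -104/5, σ_3 = 0.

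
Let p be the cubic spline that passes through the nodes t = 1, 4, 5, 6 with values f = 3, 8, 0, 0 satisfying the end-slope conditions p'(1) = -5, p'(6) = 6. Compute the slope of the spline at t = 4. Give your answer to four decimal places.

With m_i denoting the second derivative at x_i, h_i = 3, 1, 1, and Δ_i = (y_(i+1) − y_i)/h_i = 5/3, -8, 0:
  3·m_0 + 8·m_1 + 1·m_2 = 6(Δ_1 - Δ_0) = -58
  1·m_1 + 4·m_2 + 1·m_3 = 6(Δ_2 - Δ_1) = 48
Clamped end conditions give two more equations: 2h_0·m_0 + h_0·m_1 = 6(Δ_0 - p'(1)) = 40 and h_2·m_2 + 2h_2·m_3 = 6(p'(6) - Δ_2) = 36.
Hence m_0 = 1186/87, m_1 = -404/29, m_2 = 364/29, m_3 = 340/29.
On [4, 5], p'(t) = b_1 + 2c_1·(t - 4) + 3d_1·(t - 4)² with b_1 = Δ_1 - h_1(2m_1 + m_2)/6 = -158/29, c_1 = m_1/2 = -202/29, d_1 = (m_2 - m_1)/(6h_1) = 128/29. So p'(4) = -158/29.

-5.4483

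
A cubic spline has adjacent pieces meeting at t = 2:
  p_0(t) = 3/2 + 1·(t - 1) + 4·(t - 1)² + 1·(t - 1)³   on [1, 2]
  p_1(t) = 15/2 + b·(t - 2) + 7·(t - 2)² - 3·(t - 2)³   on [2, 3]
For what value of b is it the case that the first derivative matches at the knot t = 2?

12

p_0'(t) = 1 + 8·(t - 1) + 3·(t - 1)², so p_0'(2) = 12. On the right, p_1'(2) = b, so b = 12.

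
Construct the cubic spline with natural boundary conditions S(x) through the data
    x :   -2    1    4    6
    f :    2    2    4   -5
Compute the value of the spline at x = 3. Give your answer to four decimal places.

Write σ_i for S''(x_i). With h_i = 3, 3, 2 and divided differences Δ_i = 0, 2/3, -9/2, the continuity of S' gives the tridiagonal system
  3·σ_0 + 12·σ_1 + 3·σ_2 = 6(Δ_1 - Δ_0) = 4
  3·σ_1 + 10·σ_2 + 2·σ_3 = 6(Δ_2 - Δ_1) = -31
Natural end conditions: σ_0 = σ_3 = 0.
Hence σ_0 = 0, σ_1 = 133/111, σ_2 = -128/37, σ_3 = 0.
On [1, 4], S(x) = 2 + 133/111·(x - 1) + 133/222·(x - 1)² - 517/1998·(x - 1)³.
With (x - 1) = 2: S(3) = 4718/999.

4.7227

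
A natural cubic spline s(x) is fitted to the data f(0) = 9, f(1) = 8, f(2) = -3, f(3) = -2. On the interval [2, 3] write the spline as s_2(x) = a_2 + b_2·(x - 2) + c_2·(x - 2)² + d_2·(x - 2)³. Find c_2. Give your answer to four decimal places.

11.6000

With M_i denoting the second derivative at x_i, h_i = 1, 1, 1, and Δ_i = (y_(i+1) − y_i)/h_i = -1, -11, 1:
  1·M_0 + 4·M_1 + 1·M_2 = 6(Δ_1 - Δ_0) = -60
  1·M_1 + 4·M_2 + 1·M_3 = 6(Δ_2 - Δ_1) = 72
Natural end conditions: M_0 = M_3 = 0.
Hence M_0 = 0, M_1 = -104/5, M_2 = 116/5, M_3 = 0.
On [2, 3], with s_2(x) = a_2 + b_2·(x - 2) + c_2·(x - 2)² + d_2·(x - 2)³: c_2 = M_2/2 = 58/5, d_2 = (M_3 - M_2)/(6h_2) = -58/15, b_2 = Δ_2 - h_2(2M_2 + M_3)/6 = -101/15.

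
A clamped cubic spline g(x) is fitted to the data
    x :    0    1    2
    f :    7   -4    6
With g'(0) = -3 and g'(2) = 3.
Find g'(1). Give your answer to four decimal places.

Let m_i = g''(x_i). Step sizes h_i = 1, 1; slopes of the chords Δ_i = (y_(i+1) - y_i)/h_i = -11, 10.
  1·m_0 + 4·m_1 + 1·m_2 = 6(Δ_1 - Δ_0) = 126
Clamped end conditions give two more equations: 2h_0·m_0 + h_0·m_1 = 6(Δ_0 - g'(0)) = -48 and h_1·m_1 + 2h_1·m_2 = 6(g'(2) - Δ_1) = -42.
Solving the tridiagonal system: m_0 = -105/2, m_1 = 57, m_2 = -99/2.
On [1, 2], g'(x) = b_1 + 2c_1·(x - 1) + 3d_1·(x - 1)² with b_1 = Δ_1 - h_1(2m_1 + m_2)/6 = -3/4, c_1 = m_1/2 = 57/2, d_1 = (m_2 - m_1)/(6h_1) = -71/4. So g'(1) = -3/4.

-0.7500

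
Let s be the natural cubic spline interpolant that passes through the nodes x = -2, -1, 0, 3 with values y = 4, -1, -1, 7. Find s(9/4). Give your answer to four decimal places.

4.6144

Write M_i for s''(x_i). With h_i = 1, 1, 3 and divided differences Δ_i = -5, 0, 8/3, the continuity of s' gives the tridiagonal system
  1·M_0 + 4·M_1 + 1·M_2 = 6(Δ_1 - Δ_0) = 30
  1·M_1 + 8·M_2 + 3·M_3 = 6(Δ_2 - Δ_1) = 16
Natural end conditions: M_0 = M_3 = 0.
Solving the tridiagonal system: M_0 = 0, M_1 = 224/31, M_2 = 34/31, M_3 = 0.
On [0, 3], s(x) = -1 + 146/93·x + 17/31·x² - 17/279·x³.
With x = 9/4: s(9/4) = 9155/1984.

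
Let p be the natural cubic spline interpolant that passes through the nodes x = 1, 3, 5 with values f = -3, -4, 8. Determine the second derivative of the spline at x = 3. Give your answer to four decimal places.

Put M_i = p'' at the i-th knot. Here h = (2, 2) and Δ = (-1/2, 6), so the interior equations h_(i-1)·M_(i-1) + 2(h_(i-1)+h_i)·M_i + h_i·M_(i+1) = 6(Δ_i − Δ_(i-1)) read
  2·M_0 + 8·M_1 + 2·M_2 = 6(Δ_1 - Δ_0) = 39
Natural end conditions: M_0 = M_2 = 0.
Hence M_0 = 0, M_1 = 39/8, M_2 = 0.

4.8750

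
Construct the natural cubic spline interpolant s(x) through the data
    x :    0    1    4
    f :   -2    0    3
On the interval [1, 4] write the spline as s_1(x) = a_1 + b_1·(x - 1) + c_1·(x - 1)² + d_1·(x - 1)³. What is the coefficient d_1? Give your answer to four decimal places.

Put m_i = s'' at the i-th knot. Here h = (1, 3) and Δ = (2, 1), so the interior equations h_(i-1)·m_(i-1) + 2(h_(i-1)+h_i)·m_i + h_i·m_(i+1) = 6(Δ_i − Δ_(i-1)) read
  1·m_0 + 8·m_1 + 3·m_2 = 6(Δ_1 - Δ_0) = -6
Natural end conditions: m_0 = m_2 = 0.
Solving the tridiagonal system: m_0 = 0, m_1 = -3/4, m_2 = 0.
On [1, 4], with s_1(x) = a_1 + b_1·(x - 1) + c_1·(x - 1)² + d_1·(x - 1)³: c_1 = m_1/2 = -3/8, d_1 = (m_2 - m_1)/(6h_1) = 1/24, b_1 = Δ_1 - h_1(2m_1 + m_2)/6 = 7/4.

0.0417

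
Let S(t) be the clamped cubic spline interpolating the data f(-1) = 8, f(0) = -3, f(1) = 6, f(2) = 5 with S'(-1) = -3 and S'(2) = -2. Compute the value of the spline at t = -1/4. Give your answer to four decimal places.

Let m_i = S''(x_i). Step sizes h_i = 1, 1, 1; slopes of the chords Δ_i = (y_(i+1) - y_i)/h_i = -11, 9, -1.
  1·m_0 + 4·m_1 + 1·m_2 = 6(Δ_1 - Δ_0) = 120
  1·m_1 + 4·m_2 + 1·m_3 = 6(Δ_2 - Δ_1) = -60
Clamped end conditions give two more equations: 2h_0·m_0 + h_0·m_1 = 6(Δ_0 - S'(-1)) = -48 and h_2·m_2 + 2h_2·m_3 = 6(S'(2) - Δ_2) = -6.
Forward elimination and back-substitution give m_0 = -734/15, m_1 = 748/15, m_2 = -458/15, m_3 = 184/15.
On [-1, 0], S(t) = 8 - 3·(t + 1) - 367/15·(t + 1)² + 247/15·(t + 1)³.
With (t + 1) = 3/4: S(-1/4) = -341/320.

-1.0656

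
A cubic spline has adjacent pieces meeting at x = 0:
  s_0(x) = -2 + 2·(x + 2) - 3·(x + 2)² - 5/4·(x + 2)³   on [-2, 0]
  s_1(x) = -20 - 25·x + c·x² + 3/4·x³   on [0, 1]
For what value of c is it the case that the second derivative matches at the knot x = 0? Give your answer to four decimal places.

s_0''(x) = -6 - 15/2·(x + 2), so s_0''(0) = -21. On the right, s_1''(0) = 2c, so c = -21/2.

-10.5000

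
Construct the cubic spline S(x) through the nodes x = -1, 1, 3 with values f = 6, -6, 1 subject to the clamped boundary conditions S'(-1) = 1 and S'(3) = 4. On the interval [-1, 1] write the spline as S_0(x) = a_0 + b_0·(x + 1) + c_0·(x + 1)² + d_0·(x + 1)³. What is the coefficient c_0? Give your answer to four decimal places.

-8.4375

Let M_i = S''(x_i). Step sizes h_i = 2, 2; slopes of the chords Δ_i = (y_(i+1) - y_i)/h_i = -6, 7/2.
  2·M_0 + 8·M_1 + 2·M_2 = 6(Δ_1 - Δ_0) = 57
Clamped end conditions give two more equations: 2h_0·M_0 + h_0·M_1 = 6(Δ_0 - S'(-1)) = -42 and h_1·M_1 + 2h_1·M_2 = 6(S'(3) - Δ_1) = 3.
Solving the tridiagonal system: M_0 = -135/8, M_1 = 51/4, M_2 = -45/8.
On [-1, 1], with S_0(x) = a_0 + b_0·(x + 1) + c_0·(x + 1)² + d_0·(x + 1)³: c_0 = M_0/2 = -135/16, d_0 = (M_1 - M_0)/(6h_0) = 79/32, b_0 = Δ_0 - h_0(2M_0 + M_1)/6 = 1.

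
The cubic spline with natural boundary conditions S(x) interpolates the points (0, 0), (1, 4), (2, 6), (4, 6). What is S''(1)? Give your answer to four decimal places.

-2.6087

Put m_i = S'' at the i-th knot. Here h = (1, 1, 2) and Δ = (4, 2, 0), so the interior equations h_(i-1)·m_(i-1) + 2(h_(i-1)+h_i)·m_i + h_i·m_(i+1) = 6(Δ_i − Δ_(i-1)) read
  1·m_0 + 4·m_1 + 1·m_2 = 6(Δ_1 - Δ_0) = -12
  1·m_1 + 6·m_2 + 2·m_3 = 6(Δ_2 - Δ_1) = -12
Natural end conditions: m_0 = m_3 = 0.
Solving the tridiagonal system: m_0 = 0, m_1 = -60/23, m_2 = -36/23, m_3 = 0.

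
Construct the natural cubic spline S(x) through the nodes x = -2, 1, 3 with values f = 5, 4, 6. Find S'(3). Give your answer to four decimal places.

Let M_i = S''(x_i). Step sizes h_i = 3, 2; slopes of the chords Δ_i = (y_(i+1) - y_i)/h_i = -1/3, 1.
  3·M_0 + 10·M_1 + 2·M_2 = 6(Δ_1 - Δ_0) = 8
Natural end conditions: M_0 = M_2 = 0.
Hence M_0 = 0, M_1 = 4/5, M_2 = 0.
On [1, 3], S'(x) = b_1 + 2c_1·(x - 1) + 3d_1·(x - 1)² with b_1 = Δ_1 - h_1(2M_1 + M_2)/6 = 7/15, c_1 = M_1/2 = 2/5, d_1 = (M_2 - M_1)/(6h_1) = -1/15. So S'(3) = 19/15.

1.2667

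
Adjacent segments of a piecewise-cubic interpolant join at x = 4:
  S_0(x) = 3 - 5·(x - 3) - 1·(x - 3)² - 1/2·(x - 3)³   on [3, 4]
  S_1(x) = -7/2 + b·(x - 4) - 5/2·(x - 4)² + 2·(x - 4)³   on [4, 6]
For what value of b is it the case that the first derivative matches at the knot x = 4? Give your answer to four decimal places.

-8.5000

S_0'(x) = -5 - 2·(x - 3) - 3/2·(x - 3)², so S_0'(4) = -17/2. On the right, S_1'(4) = b, so b = -17/2.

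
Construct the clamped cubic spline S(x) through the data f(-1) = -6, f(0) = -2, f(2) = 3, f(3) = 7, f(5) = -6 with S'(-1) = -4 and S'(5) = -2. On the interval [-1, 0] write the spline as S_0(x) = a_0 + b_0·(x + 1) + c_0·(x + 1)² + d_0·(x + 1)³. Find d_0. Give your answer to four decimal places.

-6.1505

With m_i denoting the second derivative at x_i, h_i = 1, 2, 1, 2, and Δ_i = (y_(i+1) − y_i)/h_i = 4, 5/2, 4, -13/2:
  1·m_0 + 6·m_1 + 2·m_2 = 6(Δ_1 - Δ_0) = -9
  2·m_1 + 6·m_2 + 1·m_3 = 6(Δ_2 - Δ_1) = 9
  1·m_2 + 6·m_3 + 2·m_4 = 6(Δ_3 - Δ_2) = -63
Clamped end conditions give two more equations: 2h_0·m_0 + h_0·m_1 = 6(Δ_0 - S'(-1)) = 48 and h_3·m_3 + 2h_3·m_4 = 6(S'(5) - Δ_3) = 27.
Solving: m_0 = 2632/93, m_1 = -800/93, m_2 = 1331/186, m_3 = -1556/93, m_4 = 5623/372.
On [-1, 0], with S_0(x) = a_0 + b_0·(x + 1) + c_0·(x + 1)² + d_0·(x + 1)³: c_0 = m_0/2 = 1316/93, d_0 = (m_1 - m_0)/(6h_0) = -572/93, b_0 = Δ_0 - h_0(2m_0 + m_1)/6 = -4.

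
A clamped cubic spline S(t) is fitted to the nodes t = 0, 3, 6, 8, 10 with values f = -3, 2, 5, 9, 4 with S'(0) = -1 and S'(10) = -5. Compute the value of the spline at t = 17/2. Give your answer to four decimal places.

8.7980

Let σ_i = S''(x_i). Step sizes h_i = 3, 3, 2, 2; slopes of the chords Δ_i = (y_(i+1) - y_i)/h_i = 5/3, 1, 2, -5/2.
  3·σ_0 + 12·σ_1 + 3·σ_2 = 6(Δ_1 - Δ_0) = -4
  3·σ_1 + 10·σ_2 + 2·σ_3 = 6(Δ_2 - Δ_1) = 6
  2·σ_2 + 8·σ_3 + 2·σ_4 = 6(Δ_3 - Δ_2) = -27
Clamped end conditions give two more equations: 2h_0·σ_0 + h_0·σ_1 = 6(Δ_0 - S'(0)) = 16 and h_3·σ_3 + 2h_3·σ_4 = 6(S'(10) - Δ_3) = -15.
Hence σ_0 = 293/84, σ_1 = -23/14, σ_2 = 7/4, σ_3 = -23/7, σ_4 = -59/28.
On [8, 10], S(t) = 9 + 11/28·(t - 8) - 23/14·(t - 8)² + 11/112·(t - 8)³.
With (t - 8) = 1/2: S(17/2) = 7883/896.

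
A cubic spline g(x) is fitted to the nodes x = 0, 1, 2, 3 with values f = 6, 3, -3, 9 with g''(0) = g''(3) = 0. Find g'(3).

Let M_i = g''(x_i). Step sizes h_i = 1, 1, 1; slopes of the chords Δ_i = (y_(i+1) - y_i)/h_i = -3, -6, 12.
  1·M_0 + 4·M_1 + 1·M_2 = 6(Δ_1 - Δ_0) = -18
  1·M_1 + 4·M_2 + 1·M_3 = 6(Δ_2 - Δ_1) = 108
Natural end conditions: M_0 = M_3 = 0.
Solving the tridiagonal system: M_0 = 0, M_1 = -12, M_2 = 30, M_3 = 0.
On [2, 3], g'(x) = b_2 + 2c_2·(x - 2) + 3d_2·(x - 2)² with b_2 = Δ_2 - h_2(2M_2 + M_3)/6 = 2, c_2 = M_2/2 = 15, d_2 = (M_3 - M_2)/(6h_2) = -5. So g'(3) = 17.

17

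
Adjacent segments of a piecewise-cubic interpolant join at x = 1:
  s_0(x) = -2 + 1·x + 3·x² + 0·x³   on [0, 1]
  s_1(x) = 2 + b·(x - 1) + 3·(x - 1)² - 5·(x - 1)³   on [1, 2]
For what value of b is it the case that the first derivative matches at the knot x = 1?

7

s_0'(x) = 1 + 6·x + 0·x², so s_0'(1) = 7. On the right, s_1'(1) = b, so b = 7.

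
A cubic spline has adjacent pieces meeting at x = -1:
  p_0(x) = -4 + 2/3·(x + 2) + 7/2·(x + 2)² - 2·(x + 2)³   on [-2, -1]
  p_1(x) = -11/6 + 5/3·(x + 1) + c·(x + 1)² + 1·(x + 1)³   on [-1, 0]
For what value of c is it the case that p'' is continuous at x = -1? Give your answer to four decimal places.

p_0''(x) = 7 - 12·(x + 2), so p_0''(-1) = -5. On the right, p_1''(-1) = 2c, so c = -5/2.

-2.5000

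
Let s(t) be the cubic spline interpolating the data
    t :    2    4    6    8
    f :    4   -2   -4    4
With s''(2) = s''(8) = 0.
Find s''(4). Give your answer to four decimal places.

Write M_i for s''(x_i). With h_i = 2, 2, 2 and divided differences Δ_i = -3, -1, 4, the continuity of s' gives the tridiagonal system
  2·M_0 + 8·M_1 + 2·M_2 = 6(Δ_1 - Δ_0) = 12
  2·M_1 + 8·M_2 + 2·M_3 = 6(Δ_2 - Δ_1) = 30
Natural end conditions: M_0 = M_3 = 0.
Solving the tridiagonal system: M_0 = 0, M_1 = 3/5, M_2 = 18/5, M_3 = 0.

0.6000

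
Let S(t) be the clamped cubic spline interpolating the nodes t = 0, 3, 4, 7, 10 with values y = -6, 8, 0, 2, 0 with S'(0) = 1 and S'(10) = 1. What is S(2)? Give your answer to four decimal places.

6.6723

Write M_i for S''(x_i). With h_i = 3, 1, 3, 3 and divided differences Δ_i = 14/3, -8, 2/3, -2/3, the continuity of S' gives the tridiagonal system
  3·M_0 + 8·M_1 + 1·M_2 = 6(Δ_1 - Δ_0) = -76
  1·M_1 + 8·M_2 + 3·M_3 = 6(Δ_2 - Δ_1) = 52
  3·M_2 + 12·M_3 + 3·M_4 = 6(Δ_3 - Δ_2) = -8
Clamped end conditions give two more equations: 2h_0·M_0 + h_0·M_1 = 6(Δ_0 - S'(0)) = 22 and h_3·M_3 + 2h_3·M_4 = 6(S'(10) - Δ_3) = 10.
Solving the tridiagonal system: M_0 = 1768/159, M_1 = -790/53, M_2 = 524/53, M_3 = -646/159, M_4 = 196/53.
On [0, 3], S(t) = -6 + 1·t + 884/159·t² - 2069/1431·t³.
With t = 2: S(2) = 9548/1431.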